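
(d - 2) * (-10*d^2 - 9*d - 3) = -10*d^3 + 11*d^2 + 15*d + 6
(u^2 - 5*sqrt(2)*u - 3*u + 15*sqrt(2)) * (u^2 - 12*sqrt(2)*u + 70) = u^4 - 17*sqrt(2)*u^3 - 3*u^3 + 51*sqrt(2)*u^2 + 190*u^2 - 570*u - 350*sqrt(2)*u + 1050*sqrt(2)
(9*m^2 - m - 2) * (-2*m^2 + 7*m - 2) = -18*m^4 + 65*m^3 - 21*m^2 - 12*m + 4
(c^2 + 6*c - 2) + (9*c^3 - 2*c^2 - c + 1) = 9*c^3 - c^2 + 5*c - 1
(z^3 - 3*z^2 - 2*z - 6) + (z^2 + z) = z^3 - 2*z^2 - z - 6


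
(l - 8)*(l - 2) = l^2 - 10*l + 16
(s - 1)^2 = s^2 - 2*s + 1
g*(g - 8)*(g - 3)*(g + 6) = g^4 - 5*g^3 - 42*g^2 + 144*g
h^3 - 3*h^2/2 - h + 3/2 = (h - 3/2)*(h - 1)*(h + 1)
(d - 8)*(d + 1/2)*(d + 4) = d^3 - 7*d^2/2 - 34*d - 16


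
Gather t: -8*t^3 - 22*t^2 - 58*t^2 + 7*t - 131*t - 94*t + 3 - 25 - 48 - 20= -8*t^3 - 80*t^2 - 218*t - 90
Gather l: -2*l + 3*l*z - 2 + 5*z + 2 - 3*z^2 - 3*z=l*(3*z - 2) - 3*z^2 + 2*z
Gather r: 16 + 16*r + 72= 16*r + 88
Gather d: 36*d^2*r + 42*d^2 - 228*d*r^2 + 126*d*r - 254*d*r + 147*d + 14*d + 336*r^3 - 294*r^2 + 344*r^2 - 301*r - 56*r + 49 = d^2*(36*r + 42) + d*(-228*r^2 - 128*r + 161) + 336*r^3 + 50*r^2 - 357*r + 49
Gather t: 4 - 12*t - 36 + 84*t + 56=72*t + 24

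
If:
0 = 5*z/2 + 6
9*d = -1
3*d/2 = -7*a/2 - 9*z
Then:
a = 653/105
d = -1/9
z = -12/5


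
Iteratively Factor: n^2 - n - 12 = (n + 3)*(n - 4)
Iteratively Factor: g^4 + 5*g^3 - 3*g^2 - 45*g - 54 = (g - 3)*(g^3 + 8*g^2 + 21*g + 18) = (g - 3)*(g + 3)*(g^2 + 5*g + 6) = (g - 3)*(g + 3)^2*(g + 2)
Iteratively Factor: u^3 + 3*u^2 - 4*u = (u - 1)*(u^2 + 4*u) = (u - 1)*(u + 4)*(u)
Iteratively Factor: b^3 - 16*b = (b - 4)*(b^2 + 4*b) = b*(b - 4)*(b + 4)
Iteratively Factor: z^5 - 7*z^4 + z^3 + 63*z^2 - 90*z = (z - 2)*(z^4 - 5*z^3 - 9*z^2 + 45*z) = (z - 2)*(z + 3)*(z^3 - 8*z^2 + 15*z) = z*(z - 2)*(z + 3)*(z^2 - 8*z + 15) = z*(z - 5)*(z - 2)*(z + 3)*(z - 3)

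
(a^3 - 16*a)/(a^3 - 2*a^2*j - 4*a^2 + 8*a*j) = (a + 4)/(a - 2*j)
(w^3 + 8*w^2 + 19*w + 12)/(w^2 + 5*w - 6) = (w^3 + 8*w^2 + 19*w + 12)/(w^2 + 5*w - 6)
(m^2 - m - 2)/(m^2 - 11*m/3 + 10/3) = 3*(m + 1)/(3*m - 5)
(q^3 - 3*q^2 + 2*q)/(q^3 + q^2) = (q^2 - 3*q + 2)/(q*(q + 1))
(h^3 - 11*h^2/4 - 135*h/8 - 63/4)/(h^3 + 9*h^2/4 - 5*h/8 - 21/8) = (h - 6)/(h - 1)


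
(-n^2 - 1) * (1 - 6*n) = 6*n^3 - n^2 + 6*n - 1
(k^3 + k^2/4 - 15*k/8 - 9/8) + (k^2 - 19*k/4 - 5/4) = k^3 + 5*k^2/4 - 53*k/8 - 19/8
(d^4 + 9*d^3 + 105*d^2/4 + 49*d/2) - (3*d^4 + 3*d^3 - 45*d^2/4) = -2*d^4 + 6*d^3 + 75*d^2/2 + 49*d/2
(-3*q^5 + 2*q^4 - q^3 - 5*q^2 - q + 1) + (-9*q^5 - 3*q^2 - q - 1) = -12*q^5 + 2*q^4 - q^3 - 8*q^2 - 2*q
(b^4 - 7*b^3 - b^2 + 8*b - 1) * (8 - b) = -b^5 + 15*b^4 - 55*b^3 - 16*b^2 + 65*b - 8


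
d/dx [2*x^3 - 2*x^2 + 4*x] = 6*x^2 - 4*x + 4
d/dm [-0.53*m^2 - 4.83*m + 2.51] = -1.06*m - 4.83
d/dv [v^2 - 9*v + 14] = 2*v - 9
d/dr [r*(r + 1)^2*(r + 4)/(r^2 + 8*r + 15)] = 2*(r^5 + 15*r^4 + 78*r^3 + 169*r^2 + 135*r + 30)/(r^4 + 16*r^3 + 94*r^2 + 240*r + 225)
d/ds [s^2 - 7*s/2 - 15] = 2*s - 7/2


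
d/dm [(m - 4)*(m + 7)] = 2*m + 3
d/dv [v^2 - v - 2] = 2*v - 1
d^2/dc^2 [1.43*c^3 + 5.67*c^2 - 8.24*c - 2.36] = 8.58*c + 11.34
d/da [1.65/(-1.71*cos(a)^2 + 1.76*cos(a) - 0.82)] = (2.904 - 5.643*cos(a))*sin(a)/(1.71*cos(a)^2 - 1.76*cos(a) + 0.82)^2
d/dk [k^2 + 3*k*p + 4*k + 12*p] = 2*k + 3*p + 4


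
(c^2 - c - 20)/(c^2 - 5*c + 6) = (c^2 - c - 20)/(c^2 - 5*c + 6)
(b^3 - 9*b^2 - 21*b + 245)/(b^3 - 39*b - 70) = (b - 7)/(b + 2)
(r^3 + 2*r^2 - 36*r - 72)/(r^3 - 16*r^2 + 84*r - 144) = (r^2 + 8*r + 12)/(r^2 - 10*r + 24)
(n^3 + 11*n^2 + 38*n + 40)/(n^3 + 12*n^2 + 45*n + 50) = (n + 4)/(n + 5)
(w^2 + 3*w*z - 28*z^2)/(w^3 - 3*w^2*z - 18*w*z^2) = (-w^2 - 3*w*z + 28*z^2)/(w*(-w^2 + 3*w*z + 18*z^2))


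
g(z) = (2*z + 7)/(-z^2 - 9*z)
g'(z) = (2*z + 7)*(2*z + 9)/(-z^2 - 9*z)^2 + 2/(-z^2 - 9*z)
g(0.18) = -4.45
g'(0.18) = 24.02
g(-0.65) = 1.05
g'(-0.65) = 1.86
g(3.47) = -0.32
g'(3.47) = 0.07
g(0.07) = -11.25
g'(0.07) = 158.75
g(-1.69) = 0.29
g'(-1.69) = 0.30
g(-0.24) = 3.10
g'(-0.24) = 13.52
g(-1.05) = 0.59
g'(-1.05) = 0.72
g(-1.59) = 0.32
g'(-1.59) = 0.33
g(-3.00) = 0.06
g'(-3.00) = 0.12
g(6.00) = -0.21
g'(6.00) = 0.03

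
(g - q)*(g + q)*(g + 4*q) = g^3 + 4*g^2*q - g*q^2 - 4*q^3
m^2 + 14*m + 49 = (m + 7)^2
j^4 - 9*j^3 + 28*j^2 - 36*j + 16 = (j - 4)*(j - 2)^2*(j - 1)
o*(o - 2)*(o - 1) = o^3 - 3*o^2 + 2*o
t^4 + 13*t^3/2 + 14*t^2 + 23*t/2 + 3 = (t + 1/2)*(t + 1)*(t + 2)*(t + 3)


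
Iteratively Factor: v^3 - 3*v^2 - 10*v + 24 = (v - 2)*(v^2 - v - 12) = (v - 2)*(v + 3)*(v - 4)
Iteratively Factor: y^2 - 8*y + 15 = (y - 5)*(y - 3)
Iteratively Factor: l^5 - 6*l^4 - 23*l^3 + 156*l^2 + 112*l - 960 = (l - 4)*(l^4 - 2*l^3 - 31*l^2 + 32*l + 240) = (l - 5)*(l - 4)*(l^3 + 3*l^2 - 16*l - 48) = (l - 5)*(l - 4)*(l + 4)*(l^2 - l - 12) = (l - 5)*(l - 4)*(l + 3)*(l + 4)*(l - 4)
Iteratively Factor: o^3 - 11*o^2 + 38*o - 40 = (o - 2)*(o^2 - 9*o + 20) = (o - 4)*(o - 2)*(o - 5)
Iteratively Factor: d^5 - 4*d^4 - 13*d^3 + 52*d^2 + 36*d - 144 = (d - 4)*(d^4 - 13*d^2 + 36) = (d - 4)*(d + 2)*(d^3 - 2*d^2 - 9*d + 18) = (d - 4)*(d + 2)*(d + 3)*(d^2 - 5*d + 6) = (d - 4)*(d - 3)*(d + 2)*(d + 3)*(d - 2)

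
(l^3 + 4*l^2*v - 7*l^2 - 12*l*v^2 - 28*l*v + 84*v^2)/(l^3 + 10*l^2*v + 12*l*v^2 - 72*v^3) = (l - 7)/(l + 6*v)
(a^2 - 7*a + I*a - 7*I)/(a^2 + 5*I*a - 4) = (a - 7)/(a + 4*I)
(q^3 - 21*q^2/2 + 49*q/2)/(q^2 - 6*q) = (2*q^2 - 21*q + 49)/(2*(q - 6))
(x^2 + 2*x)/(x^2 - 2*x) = (x + 2)/(x - 2)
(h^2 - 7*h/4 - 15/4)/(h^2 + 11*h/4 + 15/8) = 2*(h - 3)/(2*h + 3)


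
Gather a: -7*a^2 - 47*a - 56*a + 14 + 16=-7*a^2 - 103*a + 30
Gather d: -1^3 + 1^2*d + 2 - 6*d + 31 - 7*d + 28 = 60 - 12*d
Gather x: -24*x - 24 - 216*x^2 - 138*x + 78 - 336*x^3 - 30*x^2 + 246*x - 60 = -336*x^3 - 246*x^2 + 84*x - 6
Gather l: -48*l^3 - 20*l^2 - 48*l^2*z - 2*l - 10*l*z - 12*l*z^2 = -48*l^3 + l^2*(-48*z - 20) + l*(-12*z^2 - 10*z - 2)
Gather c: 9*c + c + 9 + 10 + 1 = 10*c + 20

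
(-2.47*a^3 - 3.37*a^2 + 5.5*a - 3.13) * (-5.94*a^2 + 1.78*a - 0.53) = 14.6718*a^5 + 15.6212*a^4 - 37.3595*a^3 + 30.1683*a^2 - 8.4864*a + 1.6589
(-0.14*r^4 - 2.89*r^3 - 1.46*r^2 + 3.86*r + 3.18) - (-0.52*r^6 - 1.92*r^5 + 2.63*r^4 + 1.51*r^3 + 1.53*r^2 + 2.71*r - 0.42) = 0.52*r^6 + 1.92*r^5 - 2.77*r^4 - 4.4*r^3 - 2.99*r^2 + 1.15*r + 3.6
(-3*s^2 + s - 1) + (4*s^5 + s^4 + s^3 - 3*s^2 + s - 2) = 4*s^5 + s^4 + s^3 - 6*s^2 + 2*s - 3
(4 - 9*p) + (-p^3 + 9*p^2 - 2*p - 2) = -p^3 + 9*p^2 - 11*p + 2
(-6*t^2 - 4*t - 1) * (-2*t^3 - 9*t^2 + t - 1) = 12*t^5 + 62*t^4 + 32*t^3 + 11*t^2 + 3*t + 1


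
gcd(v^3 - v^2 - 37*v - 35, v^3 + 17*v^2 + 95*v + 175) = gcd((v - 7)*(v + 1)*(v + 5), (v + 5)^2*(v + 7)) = v + 5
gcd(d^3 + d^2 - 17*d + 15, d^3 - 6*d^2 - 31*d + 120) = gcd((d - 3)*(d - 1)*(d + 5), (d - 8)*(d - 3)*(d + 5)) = d^2 + 2*d - 15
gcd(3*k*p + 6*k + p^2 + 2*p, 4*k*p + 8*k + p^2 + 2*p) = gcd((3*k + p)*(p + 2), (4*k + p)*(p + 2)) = p + 2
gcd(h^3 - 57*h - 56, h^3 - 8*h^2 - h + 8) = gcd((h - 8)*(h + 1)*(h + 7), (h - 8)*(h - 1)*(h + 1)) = h^2 - 7*h - 8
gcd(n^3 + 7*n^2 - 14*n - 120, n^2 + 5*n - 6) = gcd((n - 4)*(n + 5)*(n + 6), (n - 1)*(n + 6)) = n + 6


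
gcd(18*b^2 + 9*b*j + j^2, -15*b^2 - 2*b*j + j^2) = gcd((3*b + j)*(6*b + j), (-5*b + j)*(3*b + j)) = 3*b + j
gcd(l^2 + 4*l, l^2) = l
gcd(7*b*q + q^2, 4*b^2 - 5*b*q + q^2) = 1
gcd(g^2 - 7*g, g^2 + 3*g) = g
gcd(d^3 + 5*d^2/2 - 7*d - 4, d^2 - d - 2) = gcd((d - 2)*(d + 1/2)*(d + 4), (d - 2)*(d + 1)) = d - 2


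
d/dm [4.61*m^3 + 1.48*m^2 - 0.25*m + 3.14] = 13.83*m^2 + 2.96*m - 0.25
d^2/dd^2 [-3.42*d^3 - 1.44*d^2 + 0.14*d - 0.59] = -20.52*d - 2.88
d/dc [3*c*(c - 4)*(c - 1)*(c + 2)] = 12*c^3 - 27*c^2 - 36*c + 24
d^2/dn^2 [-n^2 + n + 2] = -2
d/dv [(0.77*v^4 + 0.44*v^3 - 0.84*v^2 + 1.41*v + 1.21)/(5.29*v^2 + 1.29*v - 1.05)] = (8.1466*v^5 + 5.3075*v^4 - 2.0988*v^3 - 9.9285*v^2 - 11.0378*v - 3.0414)/(27.9841*v^4 + 13.6482*v^3 - 9.4449*v^2 - 2.709*v + 1.1025)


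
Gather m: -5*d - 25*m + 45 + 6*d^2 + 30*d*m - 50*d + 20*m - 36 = 6*d^2 - 55*d + m*(30*d - 5) + 9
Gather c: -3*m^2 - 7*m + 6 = -3*m^2 - 7*m + 6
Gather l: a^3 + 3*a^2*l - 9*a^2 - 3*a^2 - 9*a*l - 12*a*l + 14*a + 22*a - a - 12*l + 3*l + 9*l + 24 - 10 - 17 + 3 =a^3 - 12*a^2 + 35*a + l*(3*a^2 - 21*a)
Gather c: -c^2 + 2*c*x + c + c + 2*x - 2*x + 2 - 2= -c^2 + c*(2*x + 2)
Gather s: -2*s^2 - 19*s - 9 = -2*s^2 - 19*s - 9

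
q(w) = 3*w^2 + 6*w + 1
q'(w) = 6*w + 6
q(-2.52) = 4.93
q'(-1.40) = -2.40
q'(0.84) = 11.04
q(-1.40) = -1.52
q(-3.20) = 12.52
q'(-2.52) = -9.12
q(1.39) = 15.14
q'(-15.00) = -84.00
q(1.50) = 16.75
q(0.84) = 8.16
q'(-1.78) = -4.68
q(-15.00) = 586.00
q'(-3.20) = -13.20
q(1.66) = 19.23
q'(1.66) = 15.96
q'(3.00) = 24.00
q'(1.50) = 15.00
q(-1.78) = -0.17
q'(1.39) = 14.34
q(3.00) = 46.00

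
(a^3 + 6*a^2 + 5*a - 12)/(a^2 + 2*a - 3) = a + 4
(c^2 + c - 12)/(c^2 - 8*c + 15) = (c + 4)/(c - 5)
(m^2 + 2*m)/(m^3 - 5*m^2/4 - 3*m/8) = 8*(m + 2)/(8*m^2 - 10*m - 3)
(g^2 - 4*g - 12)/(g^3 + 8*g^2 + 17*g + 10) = (g - 6)/(g^2 + 6*g + 5)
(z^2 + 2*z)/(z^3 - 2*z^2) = (z + 2)/(z*(z - 2))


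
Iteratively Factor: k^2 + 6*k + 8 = (k + 2)*(k + 4)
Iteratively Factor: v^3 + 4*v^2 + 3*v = (v)*(v^2 + 4*v + 3) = v*(v + 1)*(v + 3)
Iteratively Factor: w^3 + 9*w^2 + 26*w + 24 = (w + 2)*(w^2 + 7*w + 12) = (w + 2)*(w + 3)*(w + 4)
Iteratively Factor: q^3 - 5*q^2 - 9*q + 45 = (q - 3)*(q^2 - 2*q - 15) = (q - 3)*(q + 3)*(q - 5)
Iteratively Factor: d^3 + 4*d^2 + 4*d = (d)*(d^2 + 4*d + 4) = d*(d + 2)*(d + 2)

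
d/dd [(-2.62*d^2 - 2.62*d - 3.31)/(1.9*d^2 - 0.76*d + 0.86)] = (6.9692*d^2 + 8.0716*d - 4.7688)/(3.61*d^4 - 2.888*d^3 + 3.8456*d^2 - 1.3072*d + 0.7396)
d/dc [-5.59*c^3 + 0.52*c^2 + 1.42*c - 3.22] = -16.77*c^2 + 1.04*c + 1.42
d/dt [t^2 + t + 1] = 2*t + 1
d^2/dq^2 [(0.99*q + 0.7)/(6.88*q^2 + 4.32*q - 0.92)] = ((0.99*q + 0.7)*(13.76*q + 4.32)*(27.52*q + 8.64) - (40.8672*q + 18.1856)*(6.88*q^2 + 4.32*q - 0.92))/(6.88*q^2 + 4.32*q - 0.92)^3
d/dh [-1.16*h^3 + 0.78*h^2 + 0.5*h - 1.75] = -3.48*h^2 + 1.56*h + 0.5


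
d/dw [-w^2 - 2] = -2*w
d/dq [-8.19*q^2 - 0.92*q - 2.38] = -16.38*q - 0.92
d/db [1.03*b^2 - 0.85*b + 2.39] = 2.06*b - 0.85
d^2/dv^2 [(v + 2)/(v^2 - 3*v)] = 2*(v*(1 - 3*v)*(v - 3) + (v + 2)*(2*v - 3)^2)/(v^3*(v - 3)^3)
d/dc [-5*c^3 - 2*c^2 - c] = -15*c^2 - 4*c - 1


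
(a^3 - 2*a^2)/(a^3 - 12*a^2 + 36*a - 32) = a^2/(a^2 - 10*a + 16)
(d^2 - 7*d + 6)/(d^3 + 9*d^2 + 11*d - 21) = (d - 6)/(d^2 + 10*d + 21)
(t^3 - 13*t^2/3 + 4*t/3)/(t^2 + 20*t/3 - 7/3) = t*(t - 4)/(t + 7)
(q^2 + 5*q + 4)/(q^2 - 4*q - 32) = (q + 1)/(q - 8)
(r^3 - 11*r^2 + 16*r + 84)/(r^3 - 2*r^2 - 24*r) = (r^2 - 5*r - 14)/(r*(r + 4))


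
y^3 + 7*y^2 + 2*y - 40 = (y - 2)*(y + 4)*(y + 5)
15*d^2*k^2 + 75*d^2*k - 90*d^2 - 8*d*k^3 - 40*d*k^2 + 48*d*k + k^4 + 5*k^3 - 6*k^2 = (-5*d + k)*(-3*d + k)*(k - 1)*(k + 6)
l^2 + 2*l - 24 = (l - 4)*(l + 6)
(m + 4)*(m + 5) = m^2 + 9*m + 20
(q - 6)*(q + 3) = q^2 - 3*q - 18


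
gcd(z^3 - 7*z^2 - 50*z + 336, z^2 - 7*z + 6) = z - 6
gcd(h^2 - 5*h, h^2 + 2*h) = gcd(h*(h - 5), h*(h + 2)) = h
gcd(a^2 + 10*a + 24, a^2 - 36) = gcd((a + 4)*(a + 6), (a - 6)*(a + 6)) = a + 6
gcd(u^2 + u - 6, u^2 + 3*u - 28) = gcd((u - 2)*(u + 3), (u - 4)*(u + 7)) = 1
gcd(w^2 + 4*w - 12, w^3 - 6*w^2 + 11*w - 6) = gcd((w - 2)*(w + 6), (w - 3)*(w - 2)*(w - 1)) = w - 2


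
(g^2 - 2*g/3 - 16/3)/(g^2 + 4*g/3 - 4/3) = (3*g - 8)/(3*g - 2)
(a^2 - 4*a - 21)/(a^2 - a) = (a^2 - 4*a - 21)/(a*(a - 1))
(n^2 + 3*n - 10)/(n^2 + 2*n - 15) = (n - 2)/(n - 3)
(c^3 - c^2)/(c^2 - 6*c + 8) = c^2*(c - 1)/(c^2 - 6*c + 8)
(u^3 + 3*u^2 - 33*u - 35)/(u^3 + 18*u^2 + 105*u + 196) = (u^2 - 4*u - 5)/(u^2 + 11*u + 28)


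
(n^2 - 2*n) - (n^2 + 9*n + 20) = -11*n - 20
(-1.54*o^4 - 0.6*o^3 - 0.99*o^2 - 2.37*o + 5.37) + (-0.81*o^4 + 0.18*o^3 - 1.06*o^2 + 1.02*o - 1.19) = -2.35*o^4 - 0.42*o^3 - 2.05*o^2 - 1.35*o + 4.18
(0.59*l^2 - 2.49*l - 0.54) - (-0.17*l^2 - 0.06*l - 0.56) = 0.76*l^2 - 2.43*l + 0.02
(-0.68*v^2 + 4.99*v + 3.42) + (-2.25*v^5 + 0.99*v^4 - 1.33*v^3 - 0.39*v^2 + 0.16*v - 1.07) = -2.25*v^5 + 0.99*v^4 - 1.33*v^3 - 1.07*v^2 + 5.15*v + 2.35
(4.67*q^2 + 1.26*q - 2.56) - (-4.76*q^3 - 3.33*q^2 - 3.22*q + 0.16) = 4.76*q^3 + 8.0*q^2 + 4.48*q - 2.72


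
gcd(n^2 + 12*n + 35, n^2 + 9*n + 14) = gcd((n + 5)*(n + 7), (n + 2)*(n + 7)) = n + 7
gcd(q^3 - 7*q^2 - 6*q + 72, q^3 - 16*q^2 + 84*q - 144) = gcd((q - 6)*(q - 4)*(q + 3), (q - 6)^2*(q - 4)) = q^2 - 10*q + 24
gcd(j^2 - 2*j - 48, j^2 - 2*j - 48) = j^2 - 2*j - 48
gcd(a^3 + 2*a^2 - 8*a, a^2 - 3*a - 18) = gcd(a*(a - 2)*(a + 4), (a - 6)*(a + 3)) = 1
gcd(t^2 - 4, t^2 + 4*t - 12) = t - 2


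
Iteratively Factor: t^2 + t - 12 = (t + 4)*(t - 3)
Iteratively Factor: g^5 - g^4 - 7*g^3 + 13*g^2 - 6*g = (g - 2)*(g^4 + g^3 - 5*g^2 + 3*g) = (g - 2)*(g - 1)*(g^3 + 2*g^2 - 3*g) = (g - 2)*(g - 1)*(g + 3)*(g^2 - g) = (g - 2)*(g - 1)^2*(g + 3)*(g)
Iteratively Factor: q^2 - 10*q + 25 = (q - 5)*(q - 5)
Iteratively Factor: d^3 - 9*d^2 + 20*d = (d)*(d^2 - 9*d + 20) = d*(d - 5)*(d - 4)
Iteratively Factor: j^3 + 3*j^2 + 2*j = (j + 2)*(j^2 + j) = j*(j + 2)*(j + 1)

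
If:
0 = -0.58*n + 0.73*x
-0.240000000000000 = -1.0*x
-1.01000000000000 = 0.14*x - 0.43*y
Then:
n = 0.30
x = 0.24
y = 2.43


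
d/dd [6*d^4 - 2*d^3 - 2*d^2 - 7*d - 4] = 24*d^3 - 6*d^2 - 4*d - 7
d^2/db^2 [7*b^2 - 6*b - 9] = 14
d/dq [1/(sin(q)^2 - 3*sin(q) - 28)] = (3 - 2*sin(q))*cos(q)/((sin(q) - 7)^2*(sin(q) + 4)^2)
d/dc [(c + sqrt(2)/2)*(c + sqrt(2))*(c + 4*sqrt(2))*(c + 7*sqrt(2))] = 4*c^3 + 75*sqrt(2)*c^2/2 + 180*c + 95*sqrt(2)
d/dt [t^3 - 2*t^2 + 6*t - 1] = 3*t^2 - 4*t + 6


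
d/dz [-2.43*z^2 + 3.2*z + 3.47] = 3.2 - 4.86*z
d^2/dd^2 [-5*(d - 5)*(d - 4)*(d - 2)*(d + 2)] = -60*d^2 + 270*d - 160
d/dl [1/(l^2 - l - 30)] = (1 - 2*l)/(-l^2 + l + 30)^2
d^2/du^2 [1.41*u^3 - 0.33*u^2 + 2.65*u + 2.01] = 8.46*u - 0.66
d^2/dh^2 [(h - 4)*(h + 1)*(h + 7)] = 6*h + 8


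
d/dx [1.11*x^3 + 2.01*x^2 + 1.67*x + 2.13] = 3.33*x^2 + 4.02*x + 1.67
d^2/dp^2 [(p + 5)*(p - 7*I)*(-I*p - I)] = I*(-6*p - 12 + 14*I)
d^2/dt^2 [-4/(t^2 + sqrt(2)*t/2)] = 16*(2*t*(2*t + sqrt(2)) - (4*t + sqrt(2))^2)/(t^3*(2*t + sqrt(2))^3)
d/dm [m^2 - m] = 2*m - 1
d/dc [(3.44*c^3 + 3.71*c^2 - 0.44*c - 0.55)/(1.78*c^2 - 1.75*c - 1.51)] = (6.1232*c^4 - 12.04*c^3 - 21.2925*c^2 - 9.2462*c - 0.2981)/(3.1684*c^4 - 6.23*c^3 - 2.3131*c^2 + 5.285*c + 2.2801)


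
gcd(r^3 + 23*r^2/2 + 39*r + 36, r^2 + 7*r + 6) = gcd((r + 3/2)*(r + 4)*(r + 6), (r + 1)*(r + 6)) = r + 6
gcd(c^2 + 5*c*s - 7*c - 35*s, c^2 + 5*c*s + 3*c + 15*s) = c + 5*s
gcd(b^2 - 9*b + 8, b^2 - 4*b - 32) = b - 8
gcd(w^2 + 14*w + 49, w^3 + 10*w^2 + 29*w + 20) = 1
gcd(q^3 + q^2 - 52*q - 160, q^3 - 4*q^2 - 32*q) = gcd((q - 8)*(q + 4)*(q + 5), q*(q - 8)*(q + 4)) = q^2 - 4*q - 32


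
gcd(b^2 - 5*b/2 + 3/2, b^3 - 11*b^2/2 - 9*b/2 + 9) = b - 1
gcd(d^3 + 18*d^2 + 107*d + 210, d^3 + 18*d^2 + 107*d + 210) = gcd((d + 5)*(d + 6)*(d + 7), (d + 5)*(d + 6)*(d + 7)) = d^3 + 18*d^2 + 107*d + 210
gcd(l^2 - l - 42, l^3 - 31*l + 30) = l + 6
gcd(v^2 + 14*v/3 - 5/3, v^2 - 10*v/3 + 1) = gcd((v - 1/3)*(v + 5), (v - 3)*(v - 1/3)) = v - 1/3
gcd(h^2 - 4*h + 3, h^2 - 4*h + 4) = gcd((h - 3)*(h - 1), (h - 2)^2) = 1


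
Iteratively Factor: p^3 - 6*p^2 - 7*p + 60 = (p - 5)*(p^2 - p - 12) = (p - 5)*(p + 3)*(p - 4)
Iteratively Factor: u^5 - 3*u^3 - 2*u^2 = (u + 1)*(u^4 - u^3 - 2*u^2) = (u - 2)*(u + 1)*(u^3 + u^2) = u*(u - 2)*(u + 1)*(u^2 + u) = u^2*(u - 2)*(u + 1)*(u + 1)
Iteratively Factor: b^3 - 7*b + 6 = (b - 2)*(b^2 + 2*b - 3) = (b - 2)*(b - 1)*(b + 3)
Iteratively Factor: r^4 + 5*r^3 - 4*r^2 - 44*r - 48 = (r + 2)*(r^3 + 3*r^2 - 10*r - 24) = (r + 2)*(r + 4)*(r^2 - r - 6) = (r - 3)*(r + 2)*(r + 4)*(r + 2)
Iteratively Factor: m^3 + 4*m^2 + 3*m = (m + 3)*(m^2 + m) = m*(m + 3)*(m + 1)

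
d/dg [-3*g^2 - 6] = -6*g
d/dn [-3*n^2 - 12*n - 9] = -6*n - 12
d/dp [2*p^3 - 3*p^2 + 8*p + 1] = 6*p^2 - 6*p + 8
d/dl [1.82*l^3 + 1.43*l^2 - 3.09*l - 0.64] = 5.46*l^2 + 2.86*l - 3.09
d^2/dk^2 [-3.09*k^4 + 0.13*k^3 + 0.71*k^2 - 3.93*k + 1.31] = -37.08*k^2 + 0.78*k + 1.42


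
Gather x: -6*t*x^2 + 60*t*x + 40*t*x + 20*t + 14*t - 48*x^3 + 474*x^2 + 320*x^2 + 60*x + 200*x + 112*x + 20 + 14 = 34*t - 48*x^3 + x^2*(794 - 6*t) + x*(100*t + 372) + 34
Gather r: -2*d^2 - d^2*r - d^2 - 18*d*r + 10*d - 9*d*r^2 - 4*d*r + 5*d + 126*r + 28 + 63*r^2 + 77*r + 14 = -3*d^2 + 15*d + r^2*(63 - 9*d) + r*(-d^2 - 22*d + 203) + 42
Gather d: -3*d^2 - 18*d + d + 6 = -3*d^2 - 17*d + 6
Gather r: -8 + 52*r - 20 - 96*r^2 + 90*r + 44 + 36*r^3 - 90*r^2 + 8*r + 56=36*r^3 - 186*r^2 + 150*r + 72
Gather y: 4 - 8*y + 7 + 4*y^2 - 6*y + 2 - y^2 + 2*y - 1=3*y^2 - 12*y + 12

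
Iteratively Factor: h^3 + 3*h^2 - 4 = (h - 1)*(h^2 + 4*h + 4) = (h - 1)*(h + 2)*(h + 2)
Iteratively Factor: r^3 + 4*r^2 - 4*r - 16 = (r - 2)*(r^2 + 6*r + 8) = (r - 2)*(r + 4)*(r + 2)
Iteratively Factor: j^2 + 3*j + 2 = (j + 1)*(j + 2)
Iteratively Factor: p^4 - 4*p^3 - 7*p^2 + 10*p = (p)*(p^3 - 4*p^2 - 7*p + 10) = p*(p + 2)*(p^2 - 6*p + 5) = p*(p - 5)*(p + 2)*(p - 1)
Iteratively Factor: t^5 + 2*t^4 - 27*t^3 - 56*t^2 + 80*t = (t - 1)*(t^4 + 3*t^3 - 24*t^2 - 80*t) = (t - 5)*(t - 1)*(t^3 + 8*t^2 + 16*t) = (t - 5)*(t - 1)*(t + 4)*(t^2 + 4*t) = (t - 5)*(t - 1)*(t + 4)^2*(t)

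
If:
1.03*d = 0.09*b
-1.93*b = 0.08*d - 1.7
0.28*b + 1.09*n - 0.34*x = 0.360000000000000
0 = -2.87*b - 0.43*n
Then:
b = 0.88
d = 0.08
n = -5.86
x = -19.12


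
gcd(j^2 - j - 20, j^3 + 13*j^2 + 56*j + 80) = j + 4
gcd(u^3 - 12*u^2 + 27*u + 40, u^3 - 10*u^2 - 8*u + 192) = u - 8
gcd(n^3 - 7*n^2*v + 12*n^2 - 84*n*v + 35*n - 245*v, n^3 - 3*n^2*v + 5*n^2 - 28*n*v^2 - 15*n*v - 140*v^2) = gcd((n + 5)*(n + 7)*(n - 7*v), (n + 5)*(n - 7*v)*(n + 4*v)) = -n^2 + 7*n*v - 5*n + 35*v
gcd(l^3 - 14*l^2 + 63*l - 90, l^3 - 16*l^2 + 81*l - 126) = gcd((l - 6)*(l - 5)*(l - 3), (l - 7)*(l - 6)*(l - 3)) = l^2 - 9*l + 18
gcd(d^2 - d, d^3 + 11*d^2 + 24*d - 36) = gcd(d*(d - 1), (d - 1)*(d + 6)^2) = d - 1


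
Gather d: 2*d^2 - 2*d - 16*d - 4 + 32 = 2*d^2 - 18*d + 28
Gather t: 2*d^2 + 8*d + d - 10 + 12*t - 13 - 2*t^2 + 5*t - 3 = 2*d^2 + 9*d - 2*t^2 + 17*t - 26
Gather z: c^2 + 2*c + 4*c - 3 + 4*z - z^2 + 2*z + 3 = c^2 + 6*c - z^2 + 6*z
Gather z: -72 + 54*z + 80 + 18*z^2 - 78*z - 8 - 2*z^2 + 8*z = 16*z^2 - 16*z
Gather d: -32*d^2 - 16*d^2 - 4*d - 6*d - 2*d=-48*d^2 - 12*d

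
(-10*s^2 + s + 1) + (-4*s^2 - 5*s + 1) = -14*s^2 - 4*s + 2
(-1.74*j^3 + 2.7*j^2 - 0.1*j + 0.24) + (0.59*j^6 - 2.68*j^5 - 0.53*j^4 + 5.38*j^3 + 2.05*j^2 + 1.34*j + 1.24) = 0.59*j^6 - 2.68*j^5 - 0.53*j^4 + 3.64*j^3 + 4.75*j^2 + 1.24*j + 1.48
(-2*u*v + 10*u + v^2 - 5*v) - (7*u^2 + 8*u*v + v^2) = -7*u^2 - 10*u*v + 10*u - 5*v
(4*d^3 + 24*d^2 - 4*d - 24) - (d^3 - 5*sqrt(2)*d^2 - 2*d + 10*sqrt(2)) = 3*d^3 + 5*sqrt(2)*d^2 + 24*d^2 - 2*d - 24 - 10*sqrt(2)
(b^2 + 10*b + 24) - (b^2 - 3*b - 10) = 13*b + 34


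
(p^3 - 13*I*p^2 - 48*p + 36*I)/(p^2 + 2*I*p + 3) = (p^2 - 12*I*p - 36)/(p + 3*I)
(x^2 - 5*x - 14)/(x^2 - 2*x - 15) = (-x^2 + 5*x + 14)/(-x^2 + 2*x + 15)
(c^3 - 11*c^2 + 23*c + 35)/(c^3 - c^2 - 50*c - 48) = (c^2 - 12*c + 35)/(c^2 - 2*c - 48)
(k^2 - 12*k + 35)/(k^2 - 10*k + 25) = (k - 7)/(k - 5)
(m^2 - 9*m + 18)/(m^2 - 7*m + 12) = (m - 6)/(m - 4)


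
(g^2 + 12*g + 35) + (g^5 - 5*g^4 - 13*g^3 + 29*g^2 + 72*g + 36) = g^5 - 5*g^4 - 13*g^3 + 30*g^2 + 84*g + 71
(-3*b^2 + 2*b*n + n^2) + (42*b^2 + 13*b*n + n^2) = 39*b^2 + 15*b*n + 2*n^2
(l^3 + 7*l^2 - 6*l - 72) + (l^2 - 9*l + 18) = l^3 + 8*l^2 - 15*l - 54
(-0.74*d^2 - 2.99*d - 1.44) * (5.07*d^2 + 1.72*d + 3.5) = -3.7518*d^4 - 16.4321*d^3 - 15.0336*d^2 - 12.9418*d - 5.04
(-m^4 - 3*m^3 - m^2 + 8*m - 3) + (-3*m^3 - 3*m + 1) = -m^4 - 6*m^3 - m^2 + 5*m - 2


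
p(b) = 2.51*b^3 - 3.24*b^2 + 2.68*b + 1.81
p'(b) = 7.53*b^2 - 6.48*b + 2.68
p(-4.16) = -246.11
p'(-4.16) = 159.95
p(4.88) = 229.43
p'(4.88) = 150.38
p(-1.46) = -16.82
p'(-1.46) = 28.19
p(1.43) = 6.36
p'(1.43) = 8.81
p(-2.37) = -56.15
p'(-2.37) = 60.33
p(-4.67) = -337.00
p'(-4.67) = 197.16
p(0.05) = 1.94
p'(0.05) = 2.37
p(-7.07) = -1066.11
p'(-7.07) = 424.88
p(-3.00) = -103.16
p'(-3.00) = 89.89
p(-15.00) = -9238.64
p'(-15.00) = 1794.13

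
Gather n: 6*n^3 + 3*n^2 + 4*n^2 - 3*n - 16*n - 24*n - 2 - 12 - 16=6*n^3 + 7*n^2 - 43*n - 30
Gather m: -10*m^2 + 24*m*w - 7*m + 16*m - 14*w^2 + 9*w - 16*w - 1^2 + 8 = -10*m^2 + m*(24*w + 9) - 14*w^2 - 7*w + 7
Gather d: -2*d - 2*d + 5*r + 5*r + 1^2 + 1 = -4*d + 10*r + 2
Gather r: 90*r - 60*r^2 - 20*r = -60*r^2 + 70*r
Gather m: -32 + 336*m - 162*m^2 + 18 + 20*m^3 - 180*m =20*m^3 - 162*m^2 + 156*m - 14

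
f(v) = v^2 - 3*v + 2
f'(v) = 2*v - 3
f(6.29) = 22.69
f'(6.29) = 9.58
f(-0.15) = 2.47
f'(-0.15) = -3.30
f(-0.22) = 2.71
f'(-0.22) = -3.44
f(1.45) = -0.25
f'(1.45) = -0.10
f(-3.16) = 21.47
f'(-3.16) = -9.32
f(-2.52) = 15.91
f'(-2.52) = -8.04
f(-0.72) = 4.68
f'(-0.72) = -4.44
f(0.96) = 0.04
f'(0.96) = -1.08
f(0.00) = 2.00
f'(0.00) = -3.00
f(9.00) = 56.00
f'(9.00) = 15.00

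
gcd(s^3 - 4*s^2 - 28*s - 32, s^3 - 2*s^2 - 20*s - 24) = s^2 + 4*s + 4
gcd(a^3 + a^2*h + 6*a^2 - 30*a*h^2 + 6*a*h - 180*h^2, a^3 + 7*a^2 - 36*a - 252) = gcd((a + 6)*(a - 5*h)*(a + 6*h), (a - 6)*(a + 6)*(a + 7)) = a + 6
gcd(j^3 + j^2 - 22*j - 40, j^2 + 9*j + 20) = j + 4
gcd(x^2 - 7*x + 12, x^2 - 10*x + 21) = x - 3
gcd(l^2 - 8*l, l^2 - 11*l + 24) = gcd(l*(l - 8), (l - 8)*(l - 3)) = l - 8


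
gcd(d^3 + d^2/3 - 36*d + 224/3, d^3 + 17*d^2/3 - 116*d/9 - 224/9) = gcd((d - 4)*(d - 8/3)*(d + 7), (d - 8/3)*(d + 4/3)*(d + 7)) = d^2 + 13*d/3 - 56/3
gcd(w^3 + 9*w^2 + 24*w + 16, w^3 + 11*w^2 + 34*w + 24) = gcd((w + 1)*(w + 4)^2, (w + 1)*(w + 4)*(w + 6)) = w^2 + 5*w + 4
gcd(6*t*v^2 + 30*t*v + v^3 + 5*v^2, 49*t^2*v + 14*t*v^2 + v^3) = v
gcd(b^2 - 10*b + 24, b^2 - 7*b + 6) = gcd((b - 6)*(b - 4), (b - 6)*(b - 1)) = b - 6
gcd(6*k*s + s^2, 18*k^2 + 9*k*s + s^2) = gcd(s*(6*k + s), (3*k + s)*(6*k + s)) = 6*k + s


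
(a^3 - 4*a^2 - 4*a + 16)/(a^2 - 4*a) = a - 4/a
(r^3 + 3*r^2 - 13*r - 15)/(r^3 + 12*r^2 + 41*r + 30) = (r - 3)/(r + 6)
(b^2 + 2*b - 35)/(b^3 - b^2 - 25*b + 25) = (b + 7)/(b^2 + 4*b - 5)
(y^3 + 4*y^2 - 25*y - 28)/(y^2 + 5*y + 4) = (y^2 + 3*y - 28)/(y + 4)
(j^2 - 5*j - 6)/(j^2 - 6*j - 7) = (j - 6)/(j - 7)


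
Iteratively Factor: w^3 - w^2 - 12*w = (w + 3)*(w^2 - 4*w) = w*(w + 3)*(w - 4)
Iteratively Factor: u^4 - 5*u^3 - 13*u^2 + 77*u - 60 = (u + 4)*(u^3 - 9*u^2 + 23*u - 15) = (u - 1)*(u + 4)*(u^2 - 8*u + 15) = (u - 3)*(u - 1)*(u + 4)*(u - 5)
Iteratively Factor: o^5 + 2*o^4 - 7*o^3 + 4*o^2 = (o - 1)*(o^4 + 3*o^3 - 4*o^2) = o*(o - 1)*(o^3 + 3*o^2 - 4*o) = o*(o - 1)^2*(o^2 + 4*o) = o^2*(o - 1)^2*(o + 4)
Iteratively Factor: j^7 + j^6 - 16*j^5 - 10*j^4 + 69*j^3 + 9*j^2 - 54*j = (j - 3)*(j^6 + 4*j^5 - 4*j^4 - 22*j^3 + 3*j^2 + 18*j) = j*(j - 3)*(j^5 + 4*j^4 - 4*j^3 - 22*j^2 + 3*j + 18) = j*(j - 3)*(j - 1)*(j^4 + 5*j^3 + j^2 - 21*j - 18) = j*(j - 3)*(j - 1)*(j + 3)*(j^3 + 2*j^2 - 5*j - 6) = j*(j - 3)*(j - 1)*(j + 3)^2*(j^2 - j - 2) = j*(j - 3)*(j - 1)*(j + 1)*(j + 3)^2*(j - 2)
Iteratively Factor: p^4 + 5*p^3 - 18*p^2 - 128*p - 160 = (p - 5)*(p^3 + 10*p^2 + 32*p + 32) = (p - 5)*(p + 2)*(p^2 + 8*p + 16) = (p - 5)*(p + 2)*(p + 4)*(p + 4)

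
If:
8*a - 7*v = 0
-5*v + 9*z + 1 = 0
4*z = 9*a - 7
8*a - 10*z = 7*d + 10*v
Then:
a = 413/407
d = -326/259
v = 472/407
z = 217/407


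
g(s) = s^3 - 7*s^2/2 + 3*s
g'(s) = 3*s^2 - 7*s + 3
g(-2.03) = -28.88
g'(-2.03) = 29.57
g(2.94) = 3.98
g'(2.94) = 8.35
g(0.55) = 0.76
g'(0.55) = 0.06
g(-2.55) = -46.99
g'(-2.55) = 40.36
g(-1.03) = -7.90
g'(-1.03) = 13.39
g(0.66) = 0.74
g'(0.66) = -0.31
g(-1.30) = -12.01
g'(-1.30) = 17.17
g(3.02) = 4.68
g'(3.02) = 9.22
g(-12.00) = -2268.00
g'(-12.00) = 519.00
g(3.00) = 4.50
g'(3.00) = 9.00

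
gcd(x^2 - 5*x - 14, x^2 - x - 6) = x + 2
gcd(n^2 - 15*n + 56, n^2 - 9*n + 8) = n - 8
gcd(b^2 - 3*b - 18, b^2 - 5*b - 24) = b + 3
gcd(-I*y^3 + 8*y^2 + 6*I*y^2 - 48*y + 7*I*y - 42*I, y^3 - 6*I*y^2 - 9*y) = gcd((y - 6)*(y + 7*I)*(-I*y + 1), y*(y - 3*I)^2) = 1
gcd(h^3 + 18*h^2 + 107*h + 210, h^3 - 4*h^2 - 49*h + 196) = h + 7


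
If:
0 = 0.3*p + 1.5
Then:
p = -5.00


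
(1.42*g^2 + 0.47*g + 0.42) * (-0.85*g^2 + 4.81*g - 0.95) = -1.207*g^4 + 6.4307*g^3 + 0.5547*g^2 + 1.5737*g - 0.399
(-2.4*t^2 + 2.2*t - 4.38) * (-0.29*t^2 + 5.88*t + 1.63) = 0.696*t^4 - 14.75*t^3 + 10.2942*t^2 - 22.1684*t - 7.1394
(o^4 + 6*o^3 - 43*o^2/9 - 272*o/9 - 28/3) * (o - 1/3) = o^5 + 17*o^4/3 - 61*o^3/9 - 773*o^2/27 + 20*o/27 + 28/9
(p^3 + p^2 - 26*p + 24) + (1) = p^3 + p^2 - 26*p + 25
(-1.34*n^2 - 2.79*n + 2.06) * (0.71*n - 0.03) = -0.9514*n^3 - 1.9407*n^2 + 1.5463*n - 0.0618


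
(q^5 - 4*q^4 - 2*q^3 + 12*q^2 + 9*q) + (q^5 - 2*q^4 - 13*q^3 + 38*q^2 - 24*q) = 2*q^5 - 6*q^4 - 15*q^3 + 50*q^2 - 15*q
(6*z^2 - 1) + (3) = 6*z^2 + 2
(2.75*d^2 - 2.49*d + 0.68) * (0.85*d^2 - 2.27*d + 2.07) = 2.3375*d^4 - 8.359*d^3 + 11.9228*d^2 - 6.6979*d + 1.4076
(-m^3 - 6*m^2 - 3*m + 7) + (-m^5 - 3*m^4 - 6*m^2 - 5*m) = -m^5 - 3*m^4 - m^3 - 12*m^2 - 8*m + 7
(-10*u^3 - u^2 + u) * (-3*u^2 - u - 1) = 30*u^5 + 13*u^4 + 8*u^3 - u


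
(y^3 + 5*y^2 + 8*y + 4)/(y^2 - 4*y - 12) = (y^2 + 3*y + 2)/(y - 6)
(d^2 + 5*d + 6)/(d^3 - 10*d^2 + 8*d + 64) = (d + 3)/(d^2 - 12*d + 32)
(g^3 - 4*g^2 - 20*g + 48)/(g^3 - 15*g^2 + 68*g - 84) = (g + 4)/(g - 7)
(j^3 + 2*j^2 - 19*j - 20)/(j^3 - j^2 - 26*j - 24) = (j^2 + j - 20)/(j^2 - 2*j - 24)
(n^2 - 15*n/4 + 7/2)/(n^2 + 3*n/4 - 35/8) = 2*(n - 2)/(2*n + 5)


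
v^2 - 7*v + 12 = (v - 4)*(v - 3)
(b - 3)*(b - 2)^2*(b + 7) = b^4 - 33*b^2 + 100*b - 84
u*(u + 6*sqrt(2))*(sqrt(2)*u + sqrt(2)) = sqrt(2)*u^3 + sqrt(2)*u^2 + 12*u^2 + 12*u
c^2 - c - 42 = (c - 7)*(c + 6)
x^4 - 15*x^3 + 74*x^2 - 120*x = x*(x - 6)*(x - 5)*(x - 4)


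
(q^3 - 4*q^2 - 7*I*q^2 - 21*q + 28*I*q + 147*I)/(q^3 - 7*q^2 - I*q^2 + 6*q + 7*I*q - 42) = (q^2 + q*(3 - 7*I) - 21*I)/(q^2 - I*q + 6)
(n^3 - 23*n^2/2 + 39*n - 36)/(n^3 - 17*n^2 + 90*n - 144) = (n^2 - 11*n/2 + 6)/(n^2 - 11*n + 24)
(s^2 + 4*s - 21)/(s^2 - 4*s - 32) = (-s^2 - 4*s + 21)/(-s^2 + 4*s + 32)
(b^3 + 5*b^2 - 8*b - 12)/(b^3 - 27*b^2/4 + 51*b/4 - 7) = 4*(b^3 + 5*b^2 - 8*b - 12)/(4*b^3 - 27*b^2 + 51*b - 28)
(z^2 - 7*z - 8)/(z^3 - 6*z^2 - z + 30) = (z^2 - 7*z - 8)/(z^3 - 6*z^2 - z + 30)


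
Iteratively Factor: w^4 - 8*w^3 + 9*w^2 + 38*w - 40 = (w - 1)*(w^3 - 7*w^2 + 2*w + 40) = (w - 1)*(w + 2)*(w^2 - 9*w + 20) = (w - 4)*(w - 1)*(w + 2)*(w - 5)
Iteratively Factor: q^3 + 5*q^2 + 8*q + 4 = (q + 2)*(q^2 + 3*q + 2) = (q + 1)*(q + 2)*(q + 2)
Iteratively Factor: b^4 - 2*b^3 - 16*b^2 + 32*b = (b - 2)*(b^3 - 16*b) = (b - 4)*(b - 2)*(b^2 + 4*b) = b*(b - 4)*(b - 2)*(b + 4)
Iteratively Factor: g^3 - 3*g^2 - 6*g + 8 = (g - 4)*(g^2 + g - 2) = (g - 4)*(g + 2)*(g - 1)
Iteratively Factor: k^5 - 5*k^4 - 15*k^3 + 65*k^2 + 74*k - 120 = (k - 5)*(k^4 - 15*k^2 - 10*k + 24) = (k - 5)*(k - 4)*(k^3 + 4*k^2 + k - 6) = (k - 5)*(k - 4)*(k - 1)*(k^2 + 5*k + 6) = (k - 5)*(k - 4)*(k - 1)*(k + 2)*(k + 3)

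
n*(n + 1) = n^2 + n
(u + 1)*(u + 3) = u^2 + 4*u + 3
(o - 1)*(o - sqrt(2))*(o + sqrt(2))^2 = o^4 - o^3 + sqrt(2)*o^3 - 2*o^2 - sqrt(2)*o^2 - 2*sqrt(2)*o + 2*o + 2*sqrt(2)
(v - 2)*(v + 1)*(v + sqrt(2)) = v^3 - v^2 + sqrt(2)*v^2 - 2*v - sqrt(2)*v - 2*sqrt(2)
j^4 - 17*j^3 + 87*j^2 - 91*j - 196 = (j - 7)^2*(j - 4)*(j + 1)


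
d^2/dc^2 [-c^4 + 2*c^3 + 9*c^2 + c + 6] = -12*c^2 + 12*c + 18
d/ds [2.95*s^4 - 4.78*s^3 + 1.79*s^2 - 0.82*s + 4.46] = 11.8*s^3 - 14.34*s^2 + 3.58*s - 0.82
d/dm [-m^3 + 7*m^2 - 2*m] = -3*m^2 + 14*m - 2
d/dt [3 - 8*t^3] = -24*t^2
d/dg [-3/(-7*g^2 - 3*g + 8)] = 3*(-14*g - 3)/(7*g^2 + 3*g - 8)^2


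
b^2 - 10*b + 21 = (b - 7)*(b - 3)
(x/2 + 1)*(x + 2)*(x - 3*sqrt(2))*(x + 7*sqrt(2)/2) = x^4/2 + sqrt(2)*x^3/4 + 2*x^3 - 17*x^2/2 + sqrt(2)*x^2 - 42*x + sqrt(2)*x - 42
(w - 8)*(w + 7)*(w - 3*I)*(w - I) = w^4 - w^3 - 4*I*w^3 - 59*w^2 + 4*I*w^2 + 3*w + 224*I*w + 168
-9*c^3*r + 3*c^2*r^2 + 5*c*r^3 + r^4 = r*(-c + r)*(3*c + r)^2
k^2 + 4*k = k*(k + 4)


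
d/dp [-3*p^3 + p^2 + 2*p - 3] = -9*p^2 + 2*p + 2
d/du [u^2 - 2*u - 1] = 2*u - 2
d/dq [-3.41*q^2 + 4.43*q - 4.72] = 4.43 - 6.82*q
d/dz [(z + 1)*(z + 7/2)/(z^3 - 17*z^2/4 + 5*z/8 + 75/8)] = 16*(-4*z^4 - 36*z^3 + 37*z^2 + 194*z + 160)/(64*z^6 - 544*z^5 + 1236*z^4 + 860*z^3 - 5075*z^2 + 750*z + 5625)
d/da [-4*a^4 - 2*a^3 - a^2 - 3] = 2*a*(-8*a^2 - 3*a - 1)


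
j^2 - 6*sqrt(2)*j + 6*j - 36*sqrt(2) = (j + 6)*(j - 6*sqrt(2))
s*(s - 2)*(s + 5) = s^3 + 3*s^2 - 10*s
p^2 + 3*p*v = p*(p + 3*v)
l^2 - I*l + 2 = (l - 2*I)*(l + I)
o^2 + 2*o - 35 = (o - 5)*(o + 7)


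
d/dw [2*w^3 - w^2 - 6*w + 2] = 6*w^2 - 2*w - 6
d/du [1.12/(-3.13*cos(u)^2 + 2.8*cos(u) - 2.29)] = (3.136 - 7.0112*cos(u))*sin(u)/(3.13*cos(u)^2 - 2.8*cos(u) + 2.29)^2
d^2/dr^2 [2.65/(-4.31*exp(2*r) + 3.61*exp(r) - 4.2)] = (-2.65*(8.62*exp(r) - 3.61)*(17.24*exp(r) - 7.22)*exp(r) + (45.686*exp(r) - 9.5665)*(4.31*exp(2*r) - 3.61*exp(r) + 4.2))*exp(r)/(4.31*exp(2*r) - 3.61*exp(r) + 4.2)^3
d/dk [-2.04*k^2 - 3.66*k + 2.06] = -4.08*k - 3.66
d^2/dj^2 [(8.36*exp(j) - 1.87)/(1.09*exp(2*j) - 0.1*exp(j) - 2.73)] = (9.93251600000002*exp(4*j) - 7.975748*exp(3*j) + 149.872602*exp(2*j) - 24.559216*exp(j) + 62.816754)*exp(j)/(1.295029*exp(6*j) - 0.35643*exp(5*j) - 9.697839*exp(4*j) + 1.78442*exp(3*j) + 24.289083*exp(2*j) - 2.23587*exp(j) - 20.346417)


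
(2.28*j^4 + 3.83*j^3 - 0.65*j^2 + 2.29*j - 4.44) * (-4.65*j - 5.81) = -10.602*j^5 - 31.0563*j^4 - 19.2298*j^3 - 6.872*j^2 + 7.3411*j + 25.7964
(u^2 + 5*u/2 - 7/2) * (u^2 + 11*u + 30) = u^4 + 27*u^3/2 + 54*u^2 + 73*u/2 - 105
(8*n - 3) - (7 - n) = 9*n - 10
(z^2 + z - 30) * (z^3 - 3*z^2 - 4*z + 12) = z^5 - 2*z^4 - 37*z^3 + 98*z^2 + 132*z - 360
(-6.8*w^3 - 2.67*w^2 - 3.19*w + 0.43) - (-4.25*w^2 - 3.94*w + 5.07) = -6.8*w^3 + 1.58*w^2 + 0.75*w - 4.64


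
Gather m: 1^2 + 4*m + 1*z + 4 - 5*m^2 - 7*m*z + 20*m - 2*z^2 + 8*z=-5*m^2 + m*(24 - 7*z) - 2*z^2 + 9*z + 5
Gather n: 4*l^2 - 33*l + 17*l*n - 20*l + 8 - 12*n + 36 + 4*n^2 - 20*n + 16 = 4*l^2 - 53*l + 4*n^2 + n*(17*l - 32) + 60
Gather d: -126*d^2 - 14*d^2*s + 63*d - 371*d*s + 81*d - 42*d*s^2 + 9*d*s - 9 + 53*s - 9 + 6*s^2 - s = d^2*(-14*s - 126) + d*(-42*s^2 - 362*s + 144) + 6*s^2 + 52*s - 18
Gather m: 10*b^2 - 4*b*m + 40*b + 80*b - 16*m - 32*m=10*b^2 + 120*b + m*(-4*b - 48)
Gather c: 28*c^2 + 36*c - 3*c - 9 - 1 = 28*c^2 + 33*c - 10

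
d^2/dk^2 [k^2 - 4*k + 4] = 2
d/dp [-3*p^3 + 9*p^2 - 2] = 9*p*(2 - p)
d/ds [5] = 0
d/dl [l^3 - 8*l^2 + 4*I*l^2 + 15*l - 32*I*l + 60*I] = 3*l^2 + 8*l*(-2 + I) + 15 - 32*I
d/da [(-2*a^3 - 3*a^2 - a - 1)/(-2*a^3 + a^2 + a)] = (-8*a^4 - 8*a^3 - 8*a^2 + 2*a + 1)/(a^2*(4*a^4 - 4*a^3 - 3*a^2 + 2*a + 1))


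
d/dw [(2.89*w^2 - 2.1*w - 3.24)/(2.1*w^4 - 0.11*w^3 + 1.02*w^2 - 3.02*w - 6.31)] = (-12.138*w^5 + 13.5479*w^4 + 26.754*w^3 - 7.655*w^2 - 29.8622*w + 3.4662)/(4.41*w^8 - 0.462*w^7 + 4.2961*w^6 - 12.9084*w^5 - 24.7972*w^4 - 4.7726*w^3 - 3.752*w^2 + 38.1124*w + 39.8161)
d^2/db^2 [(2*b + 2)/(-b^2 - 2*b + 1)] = 4*(b + 1)*(3*b^2 + 6*b - 4*(b + 1)^2 - 3)/(b^2 + 2*b - 1)^3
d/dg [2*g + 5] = 2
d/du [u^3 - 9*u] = 3*u^2 - 9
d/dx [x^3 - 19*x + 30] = 3*x^2 - 19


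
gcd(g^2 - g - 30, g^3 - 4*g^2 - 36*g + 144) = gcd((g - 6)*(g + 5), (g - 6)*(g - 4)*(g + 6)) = g - 6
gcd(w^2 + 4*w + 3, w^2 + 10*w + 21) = w + 3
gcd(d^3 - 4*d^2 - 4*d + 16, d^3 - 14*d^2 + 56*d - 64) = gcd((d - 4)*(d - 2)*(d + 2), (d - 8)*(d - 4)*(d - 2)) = d^2 - 6*d + 8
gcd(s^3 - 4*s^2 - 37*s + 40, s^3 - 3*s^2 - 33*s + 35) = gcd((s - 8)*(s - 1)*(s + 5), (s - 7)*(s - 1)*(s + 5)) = s^2 + 4*s - 5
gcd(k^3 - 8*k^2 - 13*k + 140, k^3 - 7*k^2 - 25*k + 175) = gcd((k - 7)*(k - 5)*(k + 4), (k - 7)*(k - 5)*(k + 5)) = k^2 - 12*k + 35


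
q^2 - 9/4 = (q - 3/2)*(q + 3/2)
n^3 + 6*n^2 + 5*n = n*(n + 1)*(n + 5)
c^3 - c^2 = c^2*(c - 1)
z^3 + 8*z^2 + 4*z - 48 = (z - 2)*(z + 4)*(z + 6)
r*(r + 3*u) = r^2 + 3*r*u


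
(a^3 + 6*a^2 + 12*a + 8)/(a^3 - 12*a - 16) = (a + 2)/(a - 4)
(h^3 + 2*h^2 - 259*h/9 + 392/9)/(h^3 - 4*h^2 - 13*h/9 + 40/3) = (3*h^2 + 14*h - 49)/(3*h^2 - 4*h - 15)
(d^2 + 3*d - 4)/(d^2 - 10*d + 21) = (d^2 + 3*d - 4)/(d^2 - 10*d + 21)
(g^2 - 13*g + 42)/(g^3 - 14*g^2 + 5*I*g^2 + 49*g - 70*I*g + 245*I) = (g - 6)/(g^2 + g*(-7 + 5*I) - 35*I)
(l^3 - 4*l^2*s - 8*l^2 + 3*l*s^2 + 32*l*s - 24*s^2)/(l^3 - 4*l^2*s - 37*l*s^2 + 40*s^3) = (-l^2 + 3*l*s + 8*l - 24*s)/(-l^2 + 3*l*s + 40*s^2)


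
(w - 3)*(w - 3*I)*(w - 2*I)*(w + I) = w^4 - 3*w^3 - 4*I*w^3 - w^2 + 12*I*w^2 + 3*w - 6*I*w + 18*I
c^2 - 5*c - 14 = (c - 7)*(c + 2)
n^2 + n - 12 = (n - 3)*(n + 4)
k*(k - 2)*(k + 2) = k^3 - 4*k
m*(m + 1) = m^2 + m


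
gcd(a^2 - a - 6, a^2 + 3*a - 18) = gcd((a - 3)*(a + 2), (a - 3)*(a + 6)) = a - 3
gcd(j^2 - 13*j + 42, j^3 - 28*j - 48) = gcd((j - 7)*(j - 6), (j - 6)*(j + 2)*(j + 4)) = j - 6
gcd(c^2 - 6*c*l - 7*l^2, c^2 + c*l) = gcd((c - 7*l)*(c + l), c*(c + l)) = c + l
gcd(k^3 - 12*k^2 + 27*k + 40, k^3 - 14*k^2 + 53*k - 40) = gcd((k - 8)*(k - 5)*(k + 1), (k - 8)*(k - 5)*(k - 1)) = k^2 - 13*k + 40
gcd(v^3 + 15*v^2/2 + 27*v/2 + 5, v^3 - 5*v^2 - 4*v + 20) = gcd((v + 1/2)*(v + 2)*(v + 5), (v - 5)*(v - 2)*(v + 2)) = v + 2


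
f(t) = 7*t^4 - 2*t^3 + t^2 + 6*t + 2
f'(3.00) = 714.00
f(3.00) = 542.00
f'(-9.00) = -20910.00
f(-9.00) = 47414.00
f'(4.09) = 1829.51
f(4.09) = 1865.24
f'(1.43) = 78.47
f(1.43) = 36.05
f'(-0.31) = 3.97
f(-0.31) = 0.36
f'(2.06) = 229.43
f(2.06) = 127.18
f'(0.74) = 15.54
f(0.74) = 8.28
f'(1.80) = 153.46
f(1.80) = 77.86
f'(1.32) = 62.58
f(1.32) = 28.31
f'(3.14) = 819.98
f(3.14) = 649.26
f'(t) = 28*t^3 - 6*t^2 + 2*t + 6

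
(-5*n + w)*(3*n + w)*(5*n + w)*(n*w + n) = -75*n^4*w - 75*n^4 - 25*n^3*w^2 - 25*n^3*w + 3*n^2*w^3 + 3*n^2*w^2 + n*w^4 + n*w^3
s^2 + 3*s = s*(s + 3)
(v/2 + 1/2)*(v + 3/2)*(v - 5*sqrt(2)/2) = v^3/2 - 5*sqrt(2)*v^2/4 + 5*v^2/4 - 25*sqrt(2)*v/8 + 3*v/4 - 15*sqrt(2)/8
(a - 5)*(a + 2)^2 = a^3 - a^2 - 16*a - 20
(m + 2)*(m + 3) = m^2 + 5*m + 6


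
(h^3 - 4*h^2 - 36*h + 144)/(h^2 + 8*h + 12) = (h^2 - 10*h + 24)/(h + 2)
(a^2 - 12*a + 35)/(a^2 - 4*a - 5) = (a - 7)/(a + 1)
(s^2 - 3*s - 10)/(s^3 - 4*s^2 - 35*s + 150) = (s + 2)/(s^2 + s - 30)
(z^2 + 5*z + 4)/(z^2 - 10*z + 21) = (z^2 + 5*z + 4)/(z^2 - 10*z + 21)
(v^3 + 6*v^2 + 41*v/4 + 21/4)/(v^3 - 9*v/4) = (2*v^2 + 9*v + 7)/(v*(2*v - 3))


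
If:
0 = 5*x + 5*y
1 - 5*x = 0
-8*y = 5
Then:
No Solution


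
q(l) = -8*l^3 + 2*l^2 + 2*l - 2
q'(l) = -24*l^2 + 4*l + 2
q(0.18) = -1.62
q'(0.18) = 1.94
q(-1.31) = 16.80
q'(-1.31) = -44.43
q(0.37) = -1.39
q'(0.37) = 0.19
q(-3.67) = 413.04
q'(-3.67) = -335.93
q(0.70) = -2.36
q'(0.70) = -6.96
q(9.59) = -6854.68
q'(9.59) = -2166.87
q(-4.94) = 1001.36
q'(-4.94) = -603.45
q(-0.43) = -1.85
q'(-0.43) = -4.16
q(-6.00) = 1786.00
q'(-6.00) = -886.00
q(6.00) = -1646.00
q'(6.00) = -838.00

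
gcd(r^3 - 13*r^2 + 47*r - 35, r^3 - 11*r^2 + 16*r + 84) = r - 7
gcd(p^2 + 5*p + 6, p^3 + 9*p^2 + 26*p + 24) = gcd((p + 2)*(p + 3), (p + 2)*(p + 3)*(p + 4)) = p^2 + 5*p + 6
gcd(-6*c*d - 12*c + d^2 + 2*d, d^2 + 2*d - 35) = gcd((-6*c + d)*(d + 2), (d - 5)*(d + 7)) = 1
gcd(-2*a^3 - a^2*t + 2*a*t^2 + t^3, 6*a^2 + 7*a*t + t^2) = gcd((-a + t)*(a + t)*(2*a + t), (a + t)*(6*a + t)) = a + t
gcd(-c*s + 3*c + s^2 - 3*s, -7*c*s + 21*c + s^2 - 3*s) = s - 3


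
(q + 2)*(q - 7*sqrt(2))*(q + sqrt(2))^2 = q^4 - 5*sqrt(2)*q^3 + 2*q^3 - 26*q^2 - 10*sqrt(2)*q^2 - 52*q - 14*sqrt(2)*q - 28*sqrt(2)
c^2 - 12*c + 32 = (c - 8)*(c - 4)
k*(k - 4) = k^2 - 4*k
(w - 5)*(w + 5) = w^2 - 25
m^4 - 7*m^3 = m^3*(m - 7)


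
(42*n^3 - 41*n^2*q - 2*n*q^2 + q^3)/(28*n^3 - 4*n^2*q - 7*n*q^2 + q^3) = (-6*n^2 + 5*n*q + q^2)/(-4*n^2 + q^2)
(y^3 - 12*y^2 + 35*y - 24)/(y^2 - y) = y - 11 + 24/y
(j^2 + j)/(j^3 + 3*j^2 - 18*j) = (j + 1)/(j^2 + 3*j - 18)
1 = 1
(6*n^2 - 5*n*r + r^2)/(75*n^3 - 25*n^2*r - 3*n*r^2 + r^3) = (-2*n + r)/(-25*n^2 + r^2)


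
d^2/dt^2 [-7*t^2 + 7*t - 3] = -14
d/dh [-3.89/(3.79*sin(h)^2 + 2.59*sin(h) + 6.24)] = (29.4862*sin(h) + 10.0751)*cos(h)/(3.79*sin(h)^2 + 2.59*sin(h) + 6.24)^2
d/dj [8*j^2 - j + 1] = 16*j - 1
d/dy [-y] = -1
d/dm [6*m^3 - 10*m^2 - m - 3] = 18*m^2 - 20*m - 1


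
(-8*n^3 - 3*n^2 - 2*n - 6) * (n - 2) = -8*n^4 + 13*n^3 + 4*n^2 - 2*n + 12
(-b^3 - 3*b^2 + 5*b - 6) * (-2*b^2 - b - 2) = 2*b^5 + 7*b^4 - 5*b^3 + 13*b^2 - 4*b + 12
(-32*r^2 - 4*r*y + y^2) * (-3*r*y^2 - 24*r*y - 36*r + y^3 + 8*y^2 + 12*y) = 96*r^3*y^2 + 768*r^3*y + 1152*r^3 - 20*r^2*y^3 - 160*r^2*y^2 - 240*r^2*y - 7*r*y^4 - 56*r*y^3 - 84*r*y^2 + y^5 + 8*y^4 + 12*y^3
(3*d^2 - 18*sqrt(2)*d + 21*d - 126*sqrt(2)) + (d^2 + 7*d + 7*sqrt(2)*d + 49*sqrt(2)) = 4*d^2 - 11*sqrt(2)*d + 28*d - 77*sqrt(2)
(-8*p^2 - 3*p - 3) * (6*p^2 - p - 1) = -48*p^4 - 10*p^3 - 7*p^2 + 6*p + 3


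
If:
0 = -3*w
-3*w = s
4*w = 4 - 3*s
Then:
No Solution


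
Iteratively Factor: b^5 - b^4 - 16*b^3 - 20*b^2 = (b)*(b^4 - b^3 - 16*b^2 - 20*b) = b*(b - 5)*(b^3 + 4*b^2 + 4*b) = b^2*(b - 5)*(b^2 + 4*b + 4) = b^2*(b - 5)*(b + 2)*(b + 2)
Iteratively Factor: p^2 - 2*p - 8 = (p + 2)*(p - 4)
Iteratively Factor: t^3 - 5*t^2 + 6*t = (t)*(t^2 - 5*t + 6) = t*(t - 2)*(t - 3)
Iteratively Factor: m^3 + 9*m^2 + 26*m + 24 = (m + 3)*(m^2 + 6*m + 8) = (m + 3)*(m + 4)*(m + 2)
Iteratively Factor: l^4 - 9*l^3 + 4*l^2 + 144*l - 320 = (l - 4)*(l^3 - 5*l^2 - 16*l + 80) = (l - 4)^2*(l^2 - l - 20) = (l - 5)*(l - 4)^2*(l + 4)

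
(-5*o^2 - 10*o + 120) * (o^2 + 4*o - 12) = -5*o^4 - 30*o^3 + 140*o^2 + 600*o - 1440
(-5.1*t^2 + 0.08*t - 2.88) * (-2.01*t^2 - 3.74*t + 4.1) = 10.251*t^4 + 18.9132*t^3 - 15.4204*t^2 + 11.0992*t - 11.808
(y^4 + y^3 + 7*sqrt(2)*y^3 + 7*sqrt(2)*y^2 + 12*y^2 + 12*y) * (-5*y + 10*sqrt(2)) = -5*y^5 - 25*sqrt(2)*y^4 - 5*y^4 - 25*sqrt(2)*y^3 + 80*y^3 + 80*y^2 + 120*sqrt(2)*y^2 + 120*sqrt(2)*y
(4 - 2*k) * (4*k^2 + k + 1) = -8*k^3 + 14*k^2 + 2*k + 4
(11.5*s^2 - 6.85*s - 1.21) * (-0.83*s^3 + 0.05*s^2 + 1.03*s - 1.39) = -9.545*s^5 + 6.2605*s^4 + 12.5068*s^3 - 23.101*s^2 + 8.2752*s + 1.6819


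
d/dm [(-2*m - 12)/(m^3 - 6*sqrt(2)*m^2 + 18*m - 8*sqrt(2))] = 2*(-m^3 + 6*sqrt(2)*m^2 - 18*m + 3*(m + 6)*(m^2 - 4*sqrt(2)*m + 6) + 8*sqrt(2))/(m^3 - 6*sqrt(2)*m^2 + 18*m - 8*sqrt(2))^2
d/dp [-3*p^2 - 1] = -6*p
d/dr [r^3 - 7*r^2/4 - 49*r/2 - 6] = 3*r^2 - 7*r/2 - 49/2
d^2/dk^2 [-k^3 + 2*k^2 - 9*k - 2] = 4 - 6*k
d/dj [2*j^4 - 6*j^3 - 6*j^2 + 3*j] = 8*j^3 - 18*j^2 - 12*j + 3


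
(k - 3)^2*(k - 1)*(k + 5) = k^4 - 2*k^3 - 20*k^2 + 66*k - 45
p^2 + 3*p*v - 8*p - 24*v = (p - 8)*(p + 3*v)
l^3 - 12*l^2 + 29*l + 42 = (l - 7)*(l - 6)*(l + 1)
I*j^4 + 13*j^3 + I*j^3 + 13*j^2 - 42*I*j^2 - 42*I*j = j*(j - 7*I)*(j - 6*I)*(I*j + I)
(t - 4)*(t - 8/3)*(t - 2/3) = t^3 - 22*t^2/3 + 136*t/9 - 64/9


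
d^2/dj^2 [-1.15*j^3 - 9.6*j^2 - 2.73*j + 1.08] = -6.9*j - 19.2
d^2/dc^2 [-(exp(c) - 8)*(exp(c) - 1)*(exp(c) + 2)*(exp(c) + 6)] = (-16*exp(3*c) + 9*exp(2*c) + 208*exp(c) + 44)*exp(c)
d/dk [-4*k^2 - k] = -8*k - 1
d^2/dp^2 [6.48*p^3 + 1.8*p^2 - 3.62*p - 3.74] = 38.88*p + 3.6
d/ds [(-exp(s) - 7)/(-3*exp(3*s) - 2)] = (-9*(exp(s) + 7)*exp(2*s) + 3*exp(3*s) + 2)*exp(s)/(3*exp(3*s) + 2)^2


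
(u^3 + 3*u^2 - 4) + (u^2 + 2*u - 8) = u^3 + 4*u^2 + 2*u - 12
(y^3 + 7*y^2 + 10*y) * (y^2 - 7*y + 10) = y^5 - 29*y^3 + 100*y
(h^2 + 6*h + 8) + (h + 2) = h^2 + 7*h + 10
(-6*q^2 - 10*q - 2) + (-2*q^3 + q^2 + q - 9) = -2*q^3 - 5*q^2 - 9*q - 11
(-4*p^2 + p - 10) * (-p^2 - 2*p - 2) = 4*p^4 + 7*p^3 + 16*p^2 + 18*p + 20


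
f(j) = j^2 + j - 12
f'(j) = 2*j + 1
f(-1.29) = -11.63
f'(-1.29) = -1.58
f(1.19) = -9.39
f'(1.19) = 3.38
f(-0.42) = -12.24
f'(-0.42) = 0.16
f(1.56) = -8.01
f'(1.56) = 4.12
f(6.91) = 42.66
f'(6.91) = 14.82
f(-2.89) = -6.54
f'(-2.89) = -4.78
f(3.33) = 2.42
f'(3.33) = 7.66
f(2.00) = -6.00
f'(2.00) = 5.00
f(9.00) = 78.00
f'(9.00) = 19.00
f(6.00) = 30.00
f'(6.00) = 13.00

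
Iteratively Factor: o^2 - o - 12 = (o + 3)*(o - 4)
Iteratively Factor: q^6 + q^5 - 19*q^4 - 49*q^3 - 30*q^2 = (q + 1)*(q^5 - 19*q^3 - 30*q^2) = (q + 1)*(q + 3)*(q^4 - 3*q^3 - 10*q^2) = q*(q + 1)*(q + 3)*(q^3 - 3*q^2 - 10*q) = q*(q + 1)*(q + 2)*(q + 3)*(q^2 - 5*q) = q*(q - 5)*(q + 1)*(q + 2)*(q + 3)*(q)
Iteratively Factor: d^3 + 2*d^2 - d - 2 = (d + 2)*(d^2 - 1) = (d + 1)*(d + 2)*(d - 1)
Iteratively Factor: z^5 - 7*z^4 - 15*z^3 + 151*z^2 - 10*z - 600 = (z - 5)*(z^4 - 2*z^3 - 25*z^2 + 26*z + 120) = (z - 5)*(z + 2)*(z^3 - 4*z^2 - 17*z + 60) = (z - 5)*(z - 3)*(z + 2)*(z^2 - z - 20) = (z - 5)^2*(z - 3)*(z + 2)*(z + 4)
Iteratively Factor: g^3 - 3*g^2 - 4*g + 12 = (g - 3)*(g^2 - 4) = (g - 3)*(g + 2)*(g - 2)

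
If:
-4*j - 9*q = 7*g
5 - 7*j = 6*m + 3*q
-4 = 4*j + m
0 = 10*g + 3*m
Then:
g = -192/317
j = -477/317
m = 640/317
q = 1084/951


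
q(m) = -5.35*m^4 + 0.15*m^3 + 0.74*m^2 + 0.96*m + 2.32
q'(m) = -21.4*m^3 + 0.45*m^2 + 1.48*m + 0.96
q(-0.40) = 1.91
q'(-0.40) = 1.81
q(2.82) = -324.06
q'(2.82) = -471.20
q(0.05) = 2.37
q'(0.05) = 1.03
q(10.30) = -59960.10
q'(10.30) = -23320.41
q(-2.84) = -345.91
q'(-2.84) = 490.58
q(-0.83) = -0.59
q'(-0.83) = 12.28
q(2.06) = -87.59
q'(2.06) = -181.16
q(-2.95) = -403.10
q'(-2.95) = 549.90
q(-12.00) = -111099.44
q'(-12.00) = 37027.20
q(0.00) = 2.32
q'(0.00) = 0.96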